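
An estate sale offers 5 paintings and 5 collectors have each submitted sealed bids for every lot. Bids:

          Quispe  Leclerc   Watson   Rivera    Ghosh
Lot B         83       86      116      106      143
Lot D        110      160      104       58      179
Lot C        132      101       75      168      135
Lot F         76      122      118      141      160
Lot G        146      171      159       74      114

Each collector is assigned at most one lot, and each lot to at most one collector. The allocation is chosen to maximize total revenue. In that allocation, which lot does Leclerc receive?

Optimal: Quispe→Lot G ($146), Leclerc→Lot D ($160), Watson→Lot B ($116), Rivera→Lot C ($168), Ghosh→Lot F ($160) — total 146+160+116+168+160 = $750.
Max-entry greedy (repeatedly take the single best remaining cell) gives $719, worse by 31.
Next-best assignment: Quispe→Lot C, Leclerc→Lot G, Watson→Lot B, Rivera→Lot F, Ghosh→Lot D = $739.
Every other assignment is strictly worse.
Leclerc's own top lot is Lot G ($171), but forcing Leclerc→Lot G and reassigning the rest optimally gives only $739 — worse by 11.

Leclerc receives Lot D.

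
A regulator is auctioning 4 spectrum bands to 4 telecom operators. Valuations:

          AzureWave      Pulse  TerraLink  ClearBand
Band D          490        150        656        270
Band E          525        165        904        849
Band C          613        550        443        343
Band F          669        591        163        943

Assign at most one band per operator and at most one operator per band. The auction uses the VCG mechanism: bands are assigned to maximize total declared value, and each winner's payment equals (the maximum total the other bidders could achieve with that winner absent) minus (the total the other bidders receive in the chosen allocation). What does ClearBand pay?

Efficient allocation: AzureWave→Band D ($490M), Pulse→Band C ($550M), TerraLink→Band E ($904M), ClearBand→Band F ($943M); total welfare W = $2887M.
ClearBand receives Band F at value $943M, so the others get W − 943 = $1944M.
Without ClearBand: best allocation of the remaining 3 bidders over all 4 bands is AzureWave→Band F ($669M), Pulse→Band C ($550M), TerraLink→Band E ($904M), total $2123M.
VCG payment = (others' best without ClearBand) − (others' welfare with ClearBand) = 2123 − 1944 = $179M.

ClearBand pays $179M.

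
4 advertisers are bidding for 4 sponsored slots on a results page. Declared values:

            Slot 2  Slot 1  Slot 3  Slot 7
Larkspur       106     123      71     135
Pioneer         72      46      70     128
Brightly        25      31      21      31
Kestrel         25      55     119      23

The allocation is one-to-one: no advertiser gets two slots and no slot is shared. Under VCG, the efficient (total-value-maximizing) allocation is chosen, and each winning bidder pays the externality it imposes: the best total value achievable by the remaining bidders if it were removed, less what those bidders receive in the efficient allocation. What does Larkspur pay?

Efficient allocation: Larkspur→Slot 1 ($123), Pioneer→Slot 7 ($128), Brightly→Slot 2 ($25), Kestrel→Slot 3 ($119); total welfare W = $395.
Larkspur receives Slot 1 at value $123, so the others get W − 123 = $272.
Without Larkspur: best allocation of the remaining 3 bidders over all 4 slots is Pioneer→Slot 7 ($128), Brightly→Slot 1 ($31), Kestrel→Slot 3 ($119), total $278.
VCG payment = (others' best without Larkspur) − (others' welfare with Larkspur) = 278 − 272 = $6.

Larkspur pays $6.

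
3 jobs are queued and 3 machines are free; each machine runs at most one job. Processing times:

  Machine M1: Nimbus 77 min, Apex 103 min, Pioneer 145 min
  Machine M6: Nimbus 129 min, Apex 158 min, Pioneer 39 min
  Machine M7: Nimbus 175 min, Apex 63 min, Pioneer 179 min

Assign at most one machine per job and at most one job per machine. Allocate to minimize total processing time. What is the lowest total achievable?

Minimum total: 179 min

Treat this as an assignment problem: match each job to one machine.
Optimal: Nimbus→Machine M1 (77 min), Apex→Machine M7 (63 min), Pioneer→Machine M6 (39 min) — total 77+63+39 = 179 min.
Swapping Nimbus↔Pioneer (Nimbus→Machine M6 129 min, Pioneer→Machine M1 145 min) adds 158.
Every other assignment is strictly worse.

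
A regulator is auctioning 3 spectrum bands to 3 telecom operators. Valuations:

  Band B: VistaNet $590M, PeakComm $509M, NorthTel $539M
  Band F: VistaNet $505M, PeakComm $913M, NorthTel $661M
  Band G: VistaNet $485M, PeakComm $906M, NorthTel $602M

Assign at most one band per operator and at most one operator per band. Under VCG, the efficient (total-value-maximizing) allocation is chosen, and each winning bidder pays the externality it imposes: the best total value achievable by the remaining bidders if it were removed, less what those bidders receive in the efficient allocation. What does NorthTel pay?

NorthTel pays $7M.

Efficient allocation: VistaNet→Band B ($590M), PeakComm→Band G ($906M), NorthTel→Band F ($661M); total welfare W = $2157M.
NorthTel receives Band F at value $661M, so the others get W − 661 = $1496M.
Without NorthTel: best allocation of the remaining 2 bidders over all 3 bands is VistaNet→Band B ($590M), PeakComm→Band F ($913M), total $1503M.
VCG payment = (others' best without NorthTel) − (others' welfare with NorthTel) = 1503 − 1496 = $7M.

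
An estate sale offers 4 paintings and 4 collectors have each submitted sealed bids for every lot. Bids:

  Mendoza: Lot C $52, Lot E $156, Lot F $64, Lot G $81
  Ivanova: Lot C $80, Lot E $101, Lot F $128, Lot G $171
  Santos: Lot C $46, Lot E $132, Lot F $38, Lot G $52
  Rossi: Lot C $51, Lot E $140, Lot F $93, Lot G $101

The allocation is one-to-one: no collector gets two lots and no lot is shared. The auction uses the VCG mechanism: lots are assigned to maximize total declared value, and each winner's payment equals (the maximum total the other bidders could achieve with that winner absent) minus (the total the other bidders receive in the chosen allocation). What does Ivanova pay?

Efficient allocation: Mendoza→Lot E ($156), Ivanova→Lot G ($171), Santos→Lot C ($46), Rossi→Lot F ($93); total welfare W = $466.
Ivanova receives Lot G at value $171, so the others get W − 171 = $295.
Without Ivanova: best allocation of the remaining 3 bidders over all 4 lots is Mendoza→Lot G ($81), Santos→Lot E ($132), Rossi→Lot F ($93), total $306.
VCG payment = (others' best without Ivanova) − (others' welfare with Ivanova) = 306 − 295 = $11.

Ivanova pays $11.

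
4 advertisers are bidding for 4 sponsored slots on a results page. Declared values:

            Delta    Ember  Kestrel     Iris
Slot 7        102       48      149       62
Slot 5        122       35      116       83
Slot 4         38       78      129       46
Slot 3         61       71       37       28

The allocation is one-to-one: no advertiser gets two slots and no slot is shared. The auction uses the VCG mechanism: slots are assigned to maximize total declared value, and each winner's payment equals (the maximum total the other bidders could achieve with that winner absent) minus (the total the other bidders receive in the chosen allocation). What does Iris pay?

Efficient allocation: Delta→Slot 5 ($122), Ember→Slot 3 ($71), Kestrel→Slot 7 ($149), Iris→Slot 4 ($46); total welfare W = $388.
Iris receives Slot 4 at value $46, so the others get W − 46 = $342.
Without Iris: best allocation of the remaining 3 bidders over all 4 slots is Delta→Slot 5 ($122), Ember→Slot 4 ($78), Kestrel→Slot 7 ($149), total $349.
VCG payment = (others' best without Iris) − (others' welfare with Iris) = 349 − 342 = $7.

Iris pays $7.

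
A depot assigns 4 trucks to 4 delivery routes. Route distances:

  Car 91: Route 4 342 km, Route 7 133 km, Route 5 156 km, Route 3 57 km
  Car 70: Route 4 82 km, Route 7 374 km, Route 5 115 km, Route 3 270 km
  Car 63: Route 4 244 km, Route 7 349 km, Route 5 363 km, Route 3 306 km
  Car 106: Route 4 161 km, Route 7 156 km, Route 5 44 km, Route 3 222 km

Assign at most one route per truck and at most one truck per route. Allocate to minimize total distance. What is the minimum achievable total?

Min total: 532 km

Treat this as an assignment problem: match each truck to one route.
Optimal: Car 91→Route 3 (57 km), Car 70→Route 4 (82 km), Car 63→Route 7 (349 km), Car 106→Route 5 (44 km) — total 57+82+349+44 = 532 km.
Column-greedy (each route in turn goes to its cheapest remaining truck) gives 565 km, worse by 33.
Swapping Car 91↔Car 63 (Car 91→Route 7 133 km, Car 63→Route 3 306 km) adds 33.
No other one-to-one assignment undercuts 532 km.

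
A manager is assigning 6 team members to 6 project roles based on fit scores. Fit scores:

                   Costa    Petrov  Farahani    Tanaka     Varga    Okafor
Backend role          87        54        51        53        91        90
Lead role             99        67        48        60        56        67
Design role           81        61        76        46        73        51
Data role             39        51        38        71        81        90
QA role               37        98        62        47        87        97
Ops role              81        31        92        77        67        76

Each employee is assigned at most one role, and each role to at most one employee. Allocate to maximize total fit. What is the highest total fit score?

This is a one-to-one assignment (maximum-weight bipartite matching).
Optimal: Costa→Lead role (99 pts), Petrov→QA role (98 pts), Farahani→Design role (76 pts), Tanaka→Ops role (77 pts), Varga→Backend role (91 pts), Okafor→Data role (90 pts) — total 99+98+76+77+91+90 = 531 pts.
Max-entry greedy (repeatedly take the single best remaining cell) gives 516 pts, worse by 15.
No other one-to-one assignment exceeds 531 pts.

Max total: 531 pts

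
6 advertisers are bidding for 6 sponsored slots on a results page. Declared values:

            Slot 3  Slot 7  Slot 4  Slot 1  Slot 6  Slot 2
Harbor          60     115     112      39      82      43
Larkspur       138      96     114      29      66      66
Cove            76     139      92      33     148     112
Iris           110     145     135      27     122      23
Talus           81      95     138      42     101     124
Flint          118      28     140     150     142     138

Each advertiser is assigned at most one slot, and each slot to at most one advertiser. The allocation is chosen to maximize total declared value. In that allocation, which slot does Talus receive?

Optimal: Harbor→Slot 4 ($112), Larkspur→Slot 3 ($138), Cove→Slot 6 ($148), Iris→Slot 7 ($145), Talus→Slot 2 ($124), Flint→Slot 1 ($150) — total 112+138+148+145+124+150 = $817.
Swapping Iris↔Talus (Iris→Slot 2 $23, Talus→Slot 7 $95) loses 151.
Talus's own top slot is Slot 4 ($138), but forcing Talus→Slot 4 and reassigning the rest optimally gives only $775 — worse by 42.

Talus receives Slot 2.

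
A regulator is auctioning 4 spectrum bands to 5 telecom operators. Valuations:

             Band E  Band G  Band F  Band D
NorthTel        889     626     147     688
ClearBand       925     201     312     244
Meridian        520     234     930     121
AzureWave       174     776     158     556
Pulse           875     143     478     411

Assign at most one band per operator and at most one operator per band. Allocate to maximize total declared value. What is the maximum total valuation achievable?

Optimal: ClearBand→Band E ($925M), AzureWave→Band G ($776M), Meridian→Band F ($930M), NorthTel→Band D ($688M) — total 925+776+930+688 = $3319M.
Row-greedy (each operator in turn takes its best remaining band) gives $1991M, worse by 1328.
Next-best assignment: Pulse→Band E, AzureWave→Band G, Meridian→Band F, NorthTel→Band D = $3269M.
Checked against all permutations: $3319M is optimal.

Max total: $3319M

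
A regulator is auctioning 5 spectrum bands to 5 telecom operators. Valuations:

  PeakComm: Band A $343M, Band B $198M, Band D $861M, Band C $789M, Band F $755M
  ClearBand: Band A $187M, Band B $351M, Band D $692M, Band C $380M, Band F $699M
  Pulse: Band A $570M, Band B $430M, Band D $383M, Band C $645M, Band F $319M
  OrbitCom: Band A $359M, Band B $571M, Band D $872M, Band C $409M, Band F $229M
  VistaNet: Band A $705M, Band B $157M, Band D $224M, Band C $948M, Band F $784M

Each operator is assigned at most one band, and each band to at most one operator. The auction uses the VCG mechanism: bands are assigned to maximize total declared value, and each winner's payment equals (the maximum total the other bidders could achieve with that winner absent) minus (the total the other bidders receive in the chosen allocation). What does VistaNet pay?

Efficient allocation: PeakComm→Band D ($861M), ClearBand→Band F ($699M), Pulse→Band A ($570M), OrbitCom→Band B ($571M), VistaNet→Band C ($948M); total welfare W = $3649M.
VistaNet receives Band C at value $948M, so the others get W − 948 = $2701M.
Without VistaNet: best allocation of the remaining 4 bidders over all 5 bands is PeakComm→Band C ($789M), ClearBand→Band F ($699M), Pulse→Band A ($570M), OrbitCom→Band D ($872M), total $2930M.
VCG payment = (others' best without VistaNet) − (others' welfare with VistaNet) = 2930 − 2701 = $229M.

VistaNet pays $229M.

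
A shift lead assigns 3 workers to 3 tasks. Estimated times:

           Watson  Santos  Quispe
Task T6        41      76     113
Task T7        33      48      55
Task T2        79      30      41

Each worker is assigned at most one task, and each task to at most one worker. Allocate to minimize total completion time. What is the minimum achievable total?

Minimum total: 126 min

This is a one-to-one assignment (minimum-cost bipartite matching).
Optimal: Watson→Task T6 (41 min), Santos→Task T2 (30 min), Quispe→Task T7 (55 min) — total 41+30+55 = 126 min.
Next-best assignment: Watson→Task T6, Santos→Task T7, Quispe→Task T2 = 130 min.
Checked against all permutations: 126 min is optimal.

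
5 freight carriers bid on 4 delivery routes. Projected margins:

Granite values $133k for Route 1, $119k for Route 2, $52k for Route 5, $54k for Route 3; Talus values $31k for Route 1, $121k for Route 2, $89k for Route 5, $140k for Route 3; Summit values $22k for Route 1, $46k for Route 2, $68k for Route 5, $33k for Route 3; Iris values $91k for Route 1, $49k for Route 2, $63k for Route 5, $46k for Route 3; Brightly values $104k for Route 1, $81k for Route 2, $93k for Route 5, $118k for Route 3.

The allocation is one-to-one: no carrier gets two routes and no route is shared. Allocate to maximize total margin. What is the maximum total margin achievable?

Max total: $443k

Optimal: Iris→Route 1 ($91k), Granite→Route 2 ($119k), Brightly→Route 5 ($93k), Talus→Route 3 ($140k) — total 91+119+93+140 = $443k.
Max-entry greedy (repeatedly take the single best remaining cell) gives $415k, worse by 28.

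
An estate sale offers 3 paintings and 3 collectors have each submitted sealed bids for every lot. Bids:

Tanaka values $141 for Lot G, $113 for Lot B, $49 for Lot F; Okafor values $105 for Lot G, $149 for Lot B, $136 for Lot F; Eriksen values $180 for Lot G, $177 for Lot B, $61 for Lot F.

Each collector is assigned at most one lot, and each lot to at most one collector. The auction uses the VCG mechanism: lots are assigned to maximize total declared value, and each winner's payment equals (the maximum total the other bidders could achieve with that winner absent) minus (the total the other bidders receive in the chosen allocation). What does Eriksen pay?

Eriksen pays $13.

Efficient allocation: Tanaka→Lot G ($141), Okafor→Lot F ($136), Eriksen→Lot B ($177); total welfare W = $454.
Eriksen receives Lot B at value $177, so the others get W − 177 = $277.
Without Eriksen: best allocation of the remaining 2 bidders over all 3 lots is Tanaka→Lot G ($141), Okafor→Lot B ($149), total $290.
VCG payment = (others' best without Eriksen) − (others' welfare with Eriksen) = 290 − 277 = $13.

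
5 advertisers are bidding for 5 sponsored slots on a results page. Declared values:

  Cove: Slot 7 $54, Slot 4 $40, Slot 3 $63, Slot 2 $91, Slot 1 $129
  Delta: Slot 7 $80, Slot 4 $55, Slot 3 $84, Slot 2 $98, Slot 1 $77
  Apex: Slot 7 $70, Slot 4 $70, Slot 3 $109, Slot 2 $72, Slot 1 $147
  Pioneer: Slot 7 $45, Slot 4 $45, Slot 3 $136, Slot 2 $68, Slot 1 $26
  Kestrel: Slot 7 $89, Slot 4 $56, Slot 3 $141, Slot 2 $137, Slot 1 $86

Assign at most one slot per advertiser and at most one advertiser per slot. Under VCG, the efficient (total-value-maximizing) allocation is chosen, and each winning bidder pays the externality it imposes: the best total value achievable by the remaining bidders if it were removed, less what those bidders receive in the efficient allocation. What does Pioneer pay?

Efficient allocation: Cove→Slot 1 ($129), Delta→Slot 7 ($80), Apex→Slot 4 ($70), Pioneer→Slot 3 ($136), Kestrel→Slot 2 ($137); total welfare W = $552.
Pioneer receives Slot 3 at value $136, so the others get W − 136 = $416.
Without Pioneer: best allocation of the remaining 4 bidders over all 5 slots is Cove→Slot 2 ($91), Delta→Slot 7 ($80), Apex→Slot 1 ($147), Kestrel→Slot 3 ($141), total $459.
VCG payment = (others' best without Pioneer) − (others' welfare with Pioneer) = 459 − 416 = $43.

Pioneer pays $43.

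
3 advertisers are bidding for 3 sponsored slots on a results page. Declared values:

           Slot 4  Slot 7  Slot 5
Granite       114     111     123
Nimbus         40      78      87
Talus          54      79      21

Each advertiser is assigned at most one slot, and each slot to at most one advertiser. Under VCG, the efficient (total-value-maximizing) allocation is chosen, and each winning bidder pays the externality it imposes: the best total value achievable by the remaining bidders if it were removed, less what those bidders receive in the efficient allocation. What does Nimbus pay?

Efficient allocation: Granite→Slot 4 ($114), Nimbus→Slot 5 ($87), Talus→Slot 7 ($79); total welfare W = $280.
Nimbus receives Slot 5 at value $87, so the others get W − 87 = $193.
Without Nimbus: best allocation of the remaining 2 bidders over all 3 slots is Granite→Slot 5 ($123), Talus→Slot 7 ($79), total $202.
VCG payment = (others' best without Nimbus) − (others' welfare with Nimbus) = 202 − 193 = $9.

Nimbus pays $9.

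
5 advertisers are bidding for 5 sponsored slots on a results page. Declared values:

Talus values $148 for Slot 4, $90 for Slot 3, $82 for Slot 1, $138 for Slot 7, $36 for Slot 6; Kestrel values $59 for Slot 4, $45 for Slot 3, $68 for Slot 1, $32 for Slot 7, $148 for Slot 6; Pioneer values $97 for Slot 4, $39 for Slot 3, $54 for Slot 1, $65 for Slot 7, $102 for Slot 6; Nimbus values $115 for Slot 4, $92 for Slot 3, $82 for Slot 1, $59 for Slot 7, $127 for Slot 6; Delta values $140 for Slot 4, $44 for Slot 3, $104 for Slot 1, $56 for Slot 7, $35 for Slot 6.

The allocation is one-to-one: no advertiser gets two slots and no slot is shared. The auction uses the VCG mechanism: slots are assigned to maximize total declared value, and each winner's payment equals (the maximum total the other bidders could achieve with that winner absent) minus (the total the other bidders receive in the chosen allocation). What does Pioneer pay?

Pioneer pays $36.

Efficient allocation: Talus→Slot 7 ($138), Kestrel→Slot 6 ($148), Pioneer→Slot 4 ($97), Nimbus→Slot 3 ($92), Delta→Slot 1 ($104); total welfare W = $579.
Pioneer receives Slot 4 at value $97, so the others get W − 97 = $482.
Without Pioneer: best allocation of the remaining 4 bidders over all 5 slots is Talus→Slot 7 ($138), Kestrel→Slot 6 ($148), Nimbus→Slot 3 ($92), Delta→Slot 4 ($140), total $518.
VCG payment = (others' best without Pioneer) − (others' welfare with Pioneer) = 518 − 482 = $36.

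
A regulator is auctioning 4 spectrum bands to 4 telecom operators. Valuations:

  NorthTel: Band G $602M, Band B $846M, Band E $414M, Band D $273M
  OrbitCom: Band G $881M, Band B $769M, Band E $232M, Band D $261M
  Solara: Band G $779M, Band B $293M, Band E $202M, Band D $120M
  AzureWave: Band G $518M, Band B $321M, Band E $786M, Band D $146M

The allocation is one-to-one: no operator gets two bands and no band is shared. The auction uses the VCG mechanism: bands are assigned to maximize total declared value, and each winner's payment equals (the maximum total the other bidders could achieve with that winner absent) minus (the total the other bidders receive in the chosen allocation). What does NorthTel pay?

Efficient allocation: NorthTel→Band B ($846M), OrbitCom→Band D ($261M), Solara→Band G ($779M), AzureWave→Band E ($786M); total welfare W = $2672M.
NorthTel receives Band B at value $846M, so the others get W − 846 = $1826M.
Without NorthTel: best allocation of the remaining 3 bidders over all 4 bands is OrbitCom→Band B ($769M), Solara→Band G ($779M), AzureWave→Band E ($786M), total $2334M.
VCG payment = (others' best without NorthTel) − (others' welfare with NorthTel) = 2334 − 1826 = $508M.

NorthTel pays $508M.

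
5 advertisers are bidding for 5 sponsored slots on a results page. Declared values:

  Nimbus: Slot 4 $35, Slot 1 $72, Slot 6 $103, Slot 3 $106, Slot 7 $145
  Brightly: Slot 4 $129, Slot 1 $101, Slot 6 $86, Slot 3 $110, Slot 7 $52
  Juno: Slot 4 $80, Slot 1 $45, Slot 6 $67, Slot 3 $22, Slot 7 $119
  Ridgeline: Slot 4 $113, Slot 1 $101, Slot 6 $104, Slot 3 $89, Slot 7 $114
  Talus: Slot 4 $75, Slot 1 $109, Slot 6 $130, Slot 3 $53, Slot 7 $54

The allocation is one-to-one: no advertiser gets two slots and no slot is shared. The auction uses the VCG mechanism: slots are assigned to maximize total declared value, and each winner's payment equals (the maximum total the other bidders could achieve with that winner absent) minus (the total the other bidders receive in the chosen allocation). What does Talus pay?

Talus pays $3.

Efficient allocation: Nimbus→Slot 3 ($106), Brightly→Slot 4 ($129), Juno→Slot 7 ($119), Ridgeline→Slot 1 ($101), Talus→Slot 6 ($130); total welfare W = $585.
Talus receives Slot 6 at value $130, so the others get W − 130 = $455.
Without Talus: best allocation of the remaining 4 bidders over all 5 slots is Nimbus→Slot 3 ($106), Brightly→Slot 4 ($129), Juno→Slot 7 ($119), Ridgeline→Slot 6 ($104), total $458.
VCG payment = (others' best without Talus) − (others' welfare with Talus) = 458 − 455 = $3.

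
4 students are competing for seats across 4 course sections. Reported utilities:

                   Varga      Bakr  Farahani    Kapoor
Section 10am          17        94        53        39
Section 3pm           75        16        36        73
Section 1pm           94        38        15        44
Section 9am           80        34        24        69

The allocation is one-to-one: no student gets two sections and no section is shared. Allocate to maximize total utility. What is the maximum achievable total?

Max total: 293 points

Treat this as an assignment problem: match each student to one section.
Optimal: Varga→Section 1pm (94 points), Bakr→Section 10am (94 points), Farahani→Section 3pm (36 points), Kapoor→Section 9am (69 points) — total 94+94+36+69 = 293 points.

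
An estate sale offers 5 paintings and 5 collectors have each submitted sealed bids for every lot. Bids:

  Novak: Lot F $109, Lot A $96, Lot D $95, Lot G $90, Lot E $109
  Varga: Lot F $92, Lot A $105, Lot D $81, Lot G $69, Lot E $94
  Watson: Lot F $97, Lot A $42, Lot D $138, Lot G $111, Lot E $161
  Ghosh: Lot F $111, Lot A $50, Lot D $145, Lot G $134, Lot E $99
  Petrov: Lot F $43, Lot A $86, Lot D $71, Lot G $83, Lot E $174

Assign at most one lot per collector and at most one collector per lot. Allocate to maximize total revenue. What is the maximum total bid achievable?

Optimal: Novak→Lot F ($109), Varga→Lot A ($105), Watson→Lot D ($138), Ghosh→Lot G ($134), Petrov→Lot E ($174) — total 109+105+138+134+174 = $660.
Max-entry greedy (repeatedly take the single best remaining cell) gives $644, worse by 16.
Next-best assignment: Novak→Lot F, Varga→Lot A, Watson→Lot G, Ghosh→Lot D, Petrov→Lot E = $644.

Max total: $660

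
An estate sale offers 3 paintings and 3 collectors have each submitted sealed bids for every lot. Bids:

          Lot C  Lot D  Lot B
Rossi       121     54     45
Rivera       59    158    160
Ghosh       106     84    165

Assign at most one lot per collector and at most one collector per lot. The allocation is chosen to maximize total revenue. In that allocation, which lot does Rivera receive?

This is a one-to-one assignment (maximum-weight bipartite matching).
Optimal: Rossi→Lot C ($121), Rivera→Lot D ($158), Ghosh→Lot B ($165) — total 121+158+165 = $444.
Row-greedy (each collector in turn takes its best remaining lot) gives $365, worse by 79.
Next-best assignment: Rossi→Lot C, Rivera→Lot B, Ghosh→Lot D = $365.
Swapping Rossi↔Ghosh (Rossi→Lot B $45, Ghosh→Lot C $106) loses 135.
Rivera's own top lot is Lot B ($160), but forcing Rivera→Lot B and reassigning the rest optimally gives only $365 — worse by 79.

Rivera receives Lot D.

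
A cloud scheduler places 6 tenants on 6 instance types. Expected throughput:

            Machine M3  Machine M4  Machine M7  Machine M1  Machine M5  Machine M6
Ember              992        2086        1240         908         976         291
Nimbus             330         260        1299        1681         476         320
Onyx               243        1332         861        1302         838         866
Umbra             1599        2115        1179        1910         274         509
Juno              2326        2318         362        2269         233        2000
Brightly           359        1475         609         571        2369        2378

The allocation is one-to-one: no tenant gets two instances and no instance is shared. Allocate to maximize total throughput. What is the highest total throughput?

Optimal: Ember→Machine M4 (2086 ops/s), Nimbus→Machine M7 (1299 ops/s), Onyx→Machine M6 (866 ops/s), Umbra→Machine M1 (1910 ops/s), Juno→Machine M3 (2326 ops/s), Brightly→Machine M5 (2369 ops/s) — total 2086+1299+866+1910+2326+2369 = 10856 ops/s.
Row-greedy (each tenant in turn takes its best remaining instance) gives 8963 ops/s, worse by 1893.
Swapping Ember↔Onyx (Ember→Machine M6 291 ops/s, Onyx→Machine M4 1332 ops/s) loses 1329.
Every other assignment is strictly worse.

Max total: 10856 ops/s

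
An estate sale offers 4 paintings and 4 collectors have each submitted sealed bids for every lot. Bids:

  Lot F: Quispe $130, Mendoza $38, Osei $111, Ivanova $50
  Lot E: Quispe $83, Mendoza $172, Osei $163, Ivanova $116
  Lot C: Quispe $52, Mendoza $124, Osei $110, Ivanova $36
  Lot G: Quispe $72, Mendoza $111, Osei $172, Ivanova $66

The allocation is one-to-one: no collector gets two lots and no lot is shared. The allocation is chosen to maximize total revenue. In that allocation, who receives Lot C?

This is a one-to-one assignment (maximum-weight bipartite matching).
Optimal: Quispe→Lot F ($130), Mendoza→Lot C ($124), Osei→Lot G ($172), Ivanova→Lot E ($116) — total 130+124+172+116 = $542.
Swapping Quispe↔Osei (Quispe→Lot G $72, Osei→Lot F $111) loses 119.
Every other assignment is strictly worse.
Mendoza's own top lot is Lot E ($172), but forcing Mendoza→Lot E and reassigning the rest optimally gives only $510 — worse by 32.

Mendoza receives Lot C.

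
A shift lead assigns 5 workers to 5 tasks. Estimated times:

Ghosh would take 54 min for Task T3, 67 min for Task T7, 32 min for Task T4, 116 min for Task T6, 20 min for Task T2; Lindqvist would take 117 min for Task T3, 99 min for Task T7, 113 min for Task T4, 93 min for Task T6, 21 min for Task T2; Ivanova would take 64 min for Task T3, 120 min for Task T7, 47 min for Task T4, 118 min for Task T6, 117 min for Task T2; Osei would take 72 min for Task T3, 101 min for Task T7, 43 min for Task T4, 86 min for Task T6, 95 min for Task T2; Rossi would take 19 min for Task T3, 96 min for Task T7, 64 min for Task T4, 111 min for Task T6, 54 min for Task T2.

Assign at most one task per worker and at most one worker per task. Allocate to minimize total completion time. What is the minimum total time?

Minimum total: 240 min

Optimal: Ghosh→Task T7 (67 min), Lindqvist→Task T2 (21 min), Ivanova→Task T4 (47 min), Osei→Task T6 (86 min), Rossi→Task T3 (19 min) — total 67+21+47+86+19 = 240 min.
No other one-to-one assignment undercuts 240 min.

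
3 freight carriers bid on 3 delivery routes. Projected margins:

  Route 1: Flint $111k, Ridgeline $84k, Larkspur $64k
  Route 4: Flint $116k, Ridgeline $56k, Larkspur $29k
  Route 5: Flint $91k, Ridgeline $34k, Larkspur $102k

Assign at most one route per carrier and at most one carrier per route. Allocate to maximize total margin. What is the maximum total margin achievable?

Max total: $302k

Optimal: Flint→Route 4 ($116k), Ridgeline→Route 1 ($84k), Larkspur→Route 5 ($102k) — total 116+84+102 = $302k.
Column-greedy (each route in turn goes to its best remaining carrier) gives $269k, worse by 33.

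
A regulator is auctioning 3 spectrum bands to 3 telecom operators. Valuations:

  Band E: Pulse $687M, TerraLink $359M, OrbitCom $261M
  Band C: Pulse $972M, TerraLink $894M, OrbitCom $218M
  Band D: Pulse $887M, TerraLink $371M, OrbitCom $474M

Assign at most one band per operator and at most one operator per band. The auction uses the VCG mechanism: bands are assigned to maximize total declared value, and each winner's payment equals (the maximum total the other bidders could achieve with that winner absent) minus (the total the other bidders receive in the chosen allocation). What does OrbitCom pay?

OrbitCom pays $200M.

Efficient allocation: Pulse→Band E ($687M), TerraLink→Band C ($894M), OrbitCom→Band D ($474M); total welfare W = $2055M.
OrbitCom receives Band D at value $474M, so the others get W − 474 = $1581M.
Without OrbitCom: best allocation of the remaining 2 bidders over all 3 bands is Pulse→Band D ($887M), TerraLink→Band C ($894M), total $1781M.
VCG payment = (others' best without OrbitCom) − (others' welfare with OrbitCom) = 1781 − 1581 = $200M.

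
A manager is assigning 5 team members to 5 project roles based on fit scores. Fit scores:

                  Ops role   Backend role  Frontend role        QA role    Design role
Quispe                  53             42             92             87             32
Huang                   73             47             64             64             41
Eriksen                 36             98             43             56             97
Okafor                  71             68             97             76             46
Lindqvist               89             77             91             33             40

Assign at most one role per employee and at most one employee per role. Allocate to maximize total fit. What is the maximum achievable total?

Optimal: Quispe→QA role (87 pts), Huang→Ops role (73 pts), Eriksen→Design role (97 pts), Okafor→Frontend role (97 pts), Lindqvist→Backend role (77 pts) — total 87+73+97+97+77 = 431 pts.
Row-greedy (each employee in turn takes its best remaining role) gives 379 pts, worse by 52.

Maximum total: 431 pts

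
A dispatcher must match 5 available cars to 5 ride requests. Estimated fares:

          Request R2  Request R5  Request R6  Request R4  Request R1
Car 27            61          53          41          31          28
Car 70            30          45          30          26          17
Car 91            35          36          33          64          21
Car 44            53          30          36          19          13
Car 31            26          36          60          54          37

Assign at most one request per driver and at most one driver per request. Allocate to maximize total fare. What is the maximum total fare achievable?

Maximum total: $250

Treat this as an assignment problem: match each driver to one request.
Optimal: Car 27→Request R1 ($28), Car 70→Request R5 ($45), Car 91→Request R4 ($64), Car 44→Request R2 ($53), Car 31→Request R6 ($60) — total 28+45+64+53+60 = $250.
Row-greedy (each driver in turn takes its best remaining request) gives $243, worse by 7.
Every other assignment is strictly worse.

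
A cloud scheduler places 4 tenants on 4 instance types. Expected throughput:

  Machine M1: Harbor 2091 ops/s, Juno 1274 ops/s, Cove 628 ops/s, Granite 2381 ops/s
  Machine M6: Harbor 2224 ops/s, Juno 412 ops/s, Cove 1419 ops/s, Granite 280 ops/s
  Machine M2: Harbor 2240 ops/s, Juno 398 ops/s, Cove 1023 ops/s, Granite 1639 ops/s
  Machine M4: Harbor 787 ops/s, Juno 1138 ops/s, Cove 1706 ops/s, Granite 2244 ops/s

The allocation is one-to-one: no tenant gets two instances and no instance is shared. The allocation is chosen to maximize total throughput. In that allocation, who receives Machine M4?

This is the linear assignment problem.
Optimal: Harbor→Machine M2 (2240 ops/s), Juno→Machine M4 (1138 ops/s), Cove→Machine M6 (1419 ops/s), Granite→Machine M1 (2381 ops/s) — total 2240+1138+1419+2381 = 7178 ops/s.
Row-greedy (each tenant in turn takes its best remaining instance) gives 5500 ops/s, worse by 1678.
Every other assignment is strictly worse.
Juno's own top instance is Machine M1 (1274 ops/s), but forcing Juno→Machine M1 and reassigning the rest optimally gives only 7177 ops/s — worse by 1.

Juno receives Machine M4.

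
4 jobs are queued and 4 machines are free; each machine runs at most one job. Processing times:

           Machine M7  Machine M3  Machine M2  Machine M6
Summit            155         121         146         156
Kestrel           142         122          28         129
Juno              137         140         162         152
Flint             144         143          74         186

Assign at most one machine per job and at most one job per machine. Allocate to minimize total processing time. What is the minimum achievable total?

Optimal: Summit→Machine M3 (121 min), Kestrel→Machine M2 (28 min), Juno→Machine M6 (152 min), Flint→Machine M7 (144 min) — total 121+28+152+144 = 445 min.
Column-greedy (each machine in turn goes to its cheapest remaining job) gives 472 min, worse by 27.
Next-best assignment: Summit→Machine M3, Kestrel→Machine M6, Juno→Machine M7, Flint→Machine M2 = 461 min.

Minimum total: 445 min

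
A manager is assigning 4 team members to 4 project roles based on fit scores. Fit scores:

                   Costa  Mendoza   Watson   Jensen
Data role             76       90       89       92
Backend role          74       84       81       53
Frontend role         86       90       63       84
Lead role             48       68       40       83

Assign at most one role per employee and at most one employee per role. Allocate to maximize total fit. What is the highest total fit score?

Optimal: Costa→Frontend role (86 pts), Mendoza→Backend role (84 pts), Watson→Data role (89 pts), Jensen→Lead role (83 pts) — total 86+84+89+83 = 342 pts.
Column-greedy (each role in turn goes to its best remaining employee) gives 302 pts, worse by 40.
Next-best assignment: Costa→Frontend role, Mendoza→Data role, Watson→Backend role, Jensen→Lead role = 340 pts.
No other one-to-one assignment exceeds 342 pts.

Max total: 342 pts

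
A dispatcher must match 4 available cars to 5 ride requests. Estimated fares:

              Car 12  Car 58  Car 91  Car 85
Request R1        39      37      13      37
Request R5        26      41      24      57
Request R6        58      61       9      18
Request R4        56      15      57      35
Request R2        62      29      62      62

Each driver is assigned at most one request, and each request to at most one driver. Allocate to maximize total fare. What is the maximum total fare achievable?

Max total: $237

Optimal: Car 12→Request R2 ($62), Car 58→Request R6 ($61), Car 91→Request R4 ($57), Car 85→Request R5 ($57) — total 62+61+57+57 = $237.
Column-greedy (each request in turn goes to its best remaining driver) gives $214, worse by 23.
Swapping Car 91↔Car 85 (Car 91→Request R5 $24, Car 85→Request R4 $35) loses 55.
Checked against all permutations: $237 is optimal.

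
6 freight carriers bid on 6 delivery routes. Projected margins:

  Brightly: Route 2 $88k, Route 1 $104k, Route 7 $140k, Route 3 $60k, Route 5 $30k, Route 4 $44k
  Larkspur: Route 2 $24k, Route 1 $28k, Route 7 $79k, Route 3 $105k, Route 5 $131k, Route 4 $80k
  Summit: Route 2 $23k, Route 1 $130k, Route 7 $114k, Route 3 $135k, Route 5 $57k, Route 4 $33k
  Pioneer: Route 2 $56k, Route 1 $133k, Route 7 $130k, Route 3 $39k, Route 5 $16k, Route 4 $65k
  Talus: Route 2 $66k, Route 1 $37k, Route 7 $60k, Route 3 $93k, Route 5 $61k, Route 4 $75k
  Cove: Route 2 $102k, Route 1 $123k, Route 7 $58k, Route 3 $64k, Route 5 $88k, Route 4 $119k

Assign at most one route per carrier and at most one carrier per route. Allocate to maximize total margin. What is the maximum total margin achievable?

Optimal: Brightly→Route 7 ($140k), Larkspur→Route 5 ($131k), Summit→Route 3 ($135k), Pioneer→Route 1 ($133k), Talus→Route 2 ($66k), Cove→Route 4 ($119k) — total 140+131+135+133+66+119 = $724k.
Column-greedy (each route in turn goes to its best remaining carrier) gives $716k, worse by 8.
Next-best assignment: Brightly→Route 7, Larkspur→Route 5, Summit→Route 3, Pioneer→Route 1, Talus→Route 4, Cove→Route 2 = $716k.
Swapping Larkspur↔Pioneer (Larkspur→Route 1 $28k, Pioneer→Route 5 $16k) loses 220.

Max total: $724k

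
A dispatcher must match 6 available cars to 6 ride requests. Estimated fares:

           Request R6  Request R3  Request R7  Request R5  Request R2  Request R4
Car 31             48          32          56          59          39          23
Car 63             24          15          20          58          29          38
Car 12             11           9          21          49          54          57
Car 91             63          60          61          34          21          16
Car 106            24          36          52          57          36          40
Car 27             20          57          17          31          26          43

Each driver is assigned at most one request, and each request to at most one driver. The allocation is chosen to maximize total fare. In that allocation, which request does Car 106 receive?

This is a one-to-one assignment (maximum-weight bipartite matching).
Optimal: Car 31→Request R7 ($56), Car 63→Request R5 ($58), Car 12→Request R2 ($54), Car 91→Request R6 ($63), Car 106→Request R4 ($40), Car 27→Request R3 ($57) — total 56+58+54+63+40+57 = $328.
Row-greedy (each driver in turn takes its best remaining request) gives $323, worse by 5.
Car 106's own top request is Request R5 ($57), but forcing Car 106→Request R5 and reassigning the rest optimally gives only $325 — worse by 3.

Car 106 receives Request R4.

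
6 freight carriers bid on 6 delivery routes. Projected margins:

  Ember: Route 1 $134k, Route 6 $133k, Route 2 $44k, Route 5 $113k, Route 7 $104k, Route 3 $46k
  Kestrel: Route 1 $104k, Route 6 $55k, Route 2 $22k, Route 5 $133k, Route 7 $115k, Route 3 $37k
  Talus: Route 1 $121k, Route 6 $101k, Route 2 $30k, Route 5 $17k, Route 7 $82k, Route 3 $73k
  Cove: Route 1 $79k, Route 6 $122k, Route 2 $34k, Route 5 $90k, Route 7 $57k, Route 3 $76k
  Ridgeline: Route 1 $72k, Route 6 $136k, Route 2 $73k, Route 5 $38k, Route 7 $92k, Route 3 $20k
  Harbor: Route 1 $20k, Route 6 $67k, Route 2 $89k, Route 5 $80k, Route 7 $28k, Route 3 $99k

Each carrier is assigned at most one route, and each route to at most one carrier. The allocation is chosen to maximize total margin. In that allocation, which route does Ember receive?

Optimal: Ember→Route 7 ($104k), Kestrel→Route 5 ($133k), Talus→Route 1 ($121k), Cove→Route 3 ($76k), Ridgeline→Route 6 ($136k), Harbor→Route 2 ($89k) — total 104+133+121+76+136+89 = $659k.
Column-greedy (each route in turn goes to its best remaining carrier) gives $650k, worse by 9.
Next-best assignment: Ember→Route 7, Kestrel→Route 5, Talus→Route 1, Cove→Route 6, Ridgeline→Route 2, Harbor→Route 3 = $652k.
Swapping Cove↔Talus (Cove→Route 1 $79k, Talus→Route 3 $73k) loses 45.
Ember's own top route is Route 1 ($134k), but forcing Ember→Route 1 and reassigning the rest optimally gives only $650k — worse by 9.

Ember receives Route 7.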